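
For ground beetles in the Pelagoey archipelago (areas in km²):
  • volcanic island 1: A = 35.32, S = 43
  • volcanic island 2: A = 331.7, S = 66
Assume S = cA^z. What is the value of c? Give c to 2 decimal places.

21.74

z = ln(S₂/S₁) / ln(A₂/A₁) = ln(66/43) / ln(331.7/35.32) = 0.4285 / 2.2398 = 0.1913
c = S₁ / A₁^z = 43 / 35.32^0.1913 = 43 / 1.978 = 21.74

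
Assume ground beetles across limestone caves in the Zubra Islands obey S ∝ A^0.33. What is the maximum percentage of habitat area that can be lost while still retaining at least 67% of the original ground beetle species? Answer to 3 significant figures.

Need (A_new/A_old)^0.33 = 0.67, so A_new/A_old = 0.67^(1/0.33) = 0.67^3.03
ln(A_new/A_old) = ln 0.67 / 0.33 = -0.4005 / 0.33 = -1.2136
A_new/A_old = e^-1.2136 ≈ 0.2971
Fraction that can be lost = 1 − 0.2971 = 0.7029

70.3%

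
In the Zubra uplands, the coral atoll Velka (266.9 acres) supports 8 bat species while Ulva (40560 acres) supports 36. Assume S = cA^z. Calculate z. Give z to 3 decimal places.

0.299

Taking logs: ln S = ln c + z ln A, so z = (ln S₂ − ln S₁)/(ln A₂ − ln A₁).
z = ln(36/8) / ln(40560/266.9) = ln(4.5) / ln(152) = 1.5041 / 5.0237 = 0.2994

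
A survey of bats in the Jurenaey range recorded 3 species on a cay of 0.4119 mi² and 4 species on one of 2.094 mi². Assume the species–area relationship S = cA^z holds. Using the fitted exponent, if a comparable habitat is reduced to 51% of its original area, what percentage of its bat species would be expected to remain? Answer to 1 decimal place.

z = ln(4/3) / ln(2.094/0.4119) = 0.2877 / 1.6261 = 0.1769
S_new/S_old = (A_new/A_old)^z = 0.51^0.1769 = exp(0.1769 × -0.6733) = 0.8877

88.8%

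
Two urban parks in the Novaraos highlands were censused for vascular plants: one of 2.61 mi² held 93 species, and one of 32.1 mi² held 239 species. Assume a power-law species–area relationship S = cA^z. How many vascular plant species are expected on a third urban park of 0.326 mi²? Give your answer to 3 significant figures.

z = ln(239/93) / ln(32.1/2.61) = 0.9439 / 2.5095 = 0.3761
c = 93 / 2.61^0.3761 = 93 / 1.435 = 64.83
S₃ = 64.83 × 0.326^0.3761 = 64.83 × 0.656 ≈ 42.53

42.5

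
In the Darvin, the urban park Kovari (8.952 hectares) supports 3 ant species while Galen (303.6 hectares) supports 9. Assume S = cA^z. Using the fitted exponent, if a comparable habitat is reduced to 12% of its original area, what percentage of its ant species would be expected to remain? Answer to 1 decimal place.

z = ln(9/3) / ln(303.6/8.952) = 1.0986 / 3.5238 = 0.3118
S_new/S_old = (A_new/A_old)^z = 0.12^0.3118 = exp(0.3118 × -2.1203) = 0.5163

51.6%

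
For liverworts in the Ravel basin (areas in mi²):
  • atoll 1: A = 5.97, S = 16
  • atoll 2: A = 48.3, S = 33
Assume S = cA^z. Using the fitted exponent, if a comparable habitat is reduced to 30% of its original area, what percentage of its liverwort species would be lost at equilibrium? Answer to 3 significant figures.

z = ln(33/16) / ln(48.3/5.97) = 0.7239 / 2.0907 = 0.3463
S_new/S_old = (A_new/A_old)^z = 0.3^0.3463 = exp(0.3463 × -1.2040) = 0.6591
Fraction lost = 1 − 0.6591 = 0.3409

34.1%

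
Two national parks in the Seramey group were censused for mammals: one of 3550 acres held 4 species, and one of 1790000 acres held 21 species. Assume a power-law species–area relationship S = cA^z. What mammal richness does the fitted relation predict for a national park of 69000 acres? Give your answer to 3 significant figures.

8.82

z = ln(21/4) / ln(1790000/3550) = 1.6582 / 6.2230 = 0.2665
c = 4 / 3550^0.2665 = 4 / 8.831 = 0.4529
S₃ = 0.4529 × 69000^0.2665 = 0.4529 × 19.47 ≈ 8.819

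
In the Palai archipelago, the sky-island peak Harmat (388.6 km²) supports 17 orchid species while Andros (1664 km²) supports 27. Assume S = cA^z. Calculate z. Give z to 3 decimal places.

Taking logs: ln S = ln c + z ln A, so z = (ln S₂ − ln S₁)/(ln A₂ − ln A₁).
z = ln(27/17) / ln(1664/388.6) = ln(1.588) / ln(4.282) = 0.4626 / 1.4544 = 0.3181

0.318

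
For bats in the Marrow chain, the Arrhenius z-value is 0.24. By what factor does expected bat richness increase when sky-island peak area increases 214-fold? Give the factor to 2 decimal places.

S₂/S₁ = (A₂/A₁)^z = 214^0.24
ln(S₂/S₁) = 0.24 × ln 214 = 0.24 × 5.3660 = 1.2878
S₂/S₁ = e^1.2878 ≈ 3.625

3.62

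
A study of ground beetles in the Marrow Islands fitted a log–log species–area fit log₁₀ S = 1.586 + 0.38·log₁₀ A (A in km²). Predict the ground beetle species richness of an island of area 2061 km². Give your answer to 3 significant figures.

700

S = 38.55 × 2061^0.38
ln S = ln 38.55 + 0.38 × ln 2061 = 3.6519 + 0.38 × 7.6309 = 6.5517
S = e^6.5517 ≈ 700.4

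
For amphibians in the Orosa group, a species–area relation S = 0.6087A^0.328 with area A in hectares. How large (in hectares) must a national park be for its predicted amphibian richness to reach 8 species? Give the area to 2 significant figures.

8 = 0.6087 × A^0.328  ⇒  A^0.328 = 8/0.6087 = 13.14
ln A = ln(13.14) / 0.328 = 2.5759 / 0.328 = 7.8533
A = e^7.8533 ≈ 2574 hectares

2600 hectares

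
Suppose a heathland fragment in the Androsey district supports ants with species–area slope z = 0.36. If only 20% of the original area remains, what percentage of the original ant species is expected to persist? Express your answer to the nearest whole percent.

56%

S_new/S_old = (A_new/A_old)^z = 0.2^0.36
= exp(0.36 × ln 0.2) = exp(0.36 × -1.6094) = exp(-0.5794) ≈ 0.5602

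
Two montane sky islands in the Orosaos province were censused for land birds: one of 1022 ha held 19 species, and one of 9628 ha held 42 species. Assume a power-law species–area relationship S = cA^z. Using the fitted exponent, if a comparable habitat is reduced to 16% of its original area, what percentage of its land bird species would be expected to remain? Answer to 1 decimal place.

z = ln(42/19) / ln(9628/1022) = 0.7932 / 2.2429 = 0.3537
S_new/S_old = (A_new/A_old)^z = 0.16^0.3537 = exp(0.3537 × -1.8326) = 0.523

52.3%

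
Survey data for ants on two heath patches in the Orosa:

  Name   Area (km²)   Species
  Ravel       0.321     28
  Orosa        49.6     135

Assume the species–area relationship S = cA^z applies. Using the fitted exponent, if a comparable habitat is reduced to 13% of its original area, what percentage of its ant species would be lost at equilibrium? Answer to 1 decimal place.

z = ln(135/28) / ln(49.6/0.321) = 1.5731 / 5.0403 = 0.3121
S_new/S_old = (A_new/A_old)^z = 0.13^0.3121 = exp(0.3121 × -2.0402) = 0.529
Fraction lost = 1 − 0.529 = 0.471

47.1%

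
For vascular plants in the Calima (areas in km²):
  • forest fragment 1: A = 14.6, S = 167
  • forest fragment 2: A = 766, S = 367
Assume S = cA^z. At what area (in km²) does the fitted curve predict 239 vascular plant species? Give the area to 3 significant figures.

z = ln(367/167) / ln(766/14.6) = 0.7874 / 3.9602 = 0.1988
c = 167 / 14.6^0.1988 = 167 / 1.704 = 98
A = (239/98)^(1/0.1988) ⇒ ln A = ln(2.439)/0.1988 = 4.4840
A = e^4.4840 ≈ 88.59 km²

88.6 km²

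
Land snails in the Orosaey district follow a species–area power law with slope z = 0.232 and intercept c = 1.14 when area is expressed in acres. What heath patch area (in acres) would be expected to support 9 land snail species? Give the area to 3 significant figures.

7380 acres

9 = 1.14 × A^0.232  ⇒  A^0.232 = 9/1.14 = 7.895
ln A = ln(7.895) / 0.232 = 2.0662 / 0.232 = 8.9060
A = e^8.9060 ≈ 7376 acres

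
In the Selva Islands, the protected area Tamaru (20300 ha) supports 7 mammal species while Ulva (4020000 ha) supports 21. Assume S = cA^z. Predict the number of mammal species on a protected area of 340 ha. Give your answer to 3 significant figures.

2.99

z = ln(21/7) / ln(4020000/20300) = 1.0986 / 5.2884 = 0.2077
c = 7 / 20300^0.2077 = 7 / 7.849 = 0.8918
S₃ = 0.8918 × 340^0.2077 = 0.8918 × 3.357 ≈ 2.993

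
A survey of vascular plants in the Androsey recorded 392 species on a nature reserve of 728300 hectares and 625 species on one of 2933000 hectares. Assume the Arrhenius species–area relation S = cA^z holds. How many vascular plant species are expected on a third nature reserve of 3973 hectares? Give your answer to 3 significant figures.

68.5

z = ln(625/392) / ln(2933000/728300) = 0.4665 / 1.3931 = 0.3349
c = 392 / 728300^0.3349 = 392 / 91.85 = 4.268
S₃ = 4.268 × 3973^0.3349 = 4.268 × 16.04 ≈ 68.46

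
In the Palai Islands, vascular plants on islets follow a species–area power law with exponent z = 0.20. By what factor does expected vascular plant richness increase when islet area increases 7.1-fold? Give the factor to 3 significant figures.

1.48

S₂/S₁ = (A₂/A₁)^z = 7.1^0.2
ln(S₂/S₁) = 0.2 × ln 7.1 = 0.2 × 1.9601 = 0.3920
S₂/S₁ = e^0.3920 ≈ 1.48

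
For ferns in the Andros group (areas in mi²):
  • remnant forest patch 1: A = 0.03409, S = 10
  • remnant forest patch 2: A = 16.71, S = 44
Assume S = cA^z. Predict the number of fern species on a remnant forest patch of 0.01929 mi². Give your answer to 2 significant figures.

8.7

z = ln(44/10) / ln(16.71/0.03409) = 1.4816 / 6.1948 = 0.2392
c = 10 / 0.03409^0.2392 = 10 / 0.4457 = 22.44
S₃ = 22.44 × 0.01929^0.2392 = 22.44 × 0.389 ≈ 8.727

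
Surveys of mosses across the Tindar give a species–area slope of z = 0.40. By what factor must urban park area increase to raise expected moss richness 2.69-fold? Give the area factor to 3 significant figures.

(A₂/A₁)^0.4 = 2.69, so A₂/A₁ = 2.69^(1/0.4) = 2.69^2.5
ln(A₂/A₁) = ln 2.69 / 0.4 = 0.9895 / 0.4 = 2.4739
A₂/A₁ = e^2.4739 ≈ 11.87

11.9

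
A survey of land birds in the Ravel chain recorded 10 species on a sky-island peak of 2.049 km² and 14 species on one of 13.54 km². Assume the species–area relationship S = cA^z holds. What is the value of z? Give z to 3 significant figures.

Taking logs: ln S = ln c + z ln A, so z = (ln S₂ − ln S₁)/(ln A₂ − ln A₁).
z = ln(14/10) / ln(13.54/2.049) = ln(1.4) / ln(6.608) = 0.3365 / 1.8883 = 0.1782

0.178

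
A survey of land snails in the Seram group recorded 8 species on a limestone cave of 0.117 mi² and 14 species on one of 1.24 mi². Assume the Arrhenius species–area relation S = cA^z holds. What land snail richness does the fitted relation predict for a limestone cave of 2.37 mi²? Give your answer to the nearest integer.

z = ln(14/8) / ln(1.24/0.117) = 0.5596 / 2.3607 = 0.2371
c = 8 / 0.117^0.2371 = 8 / 0.6013 = 13.3
S₃ = 13.3 × 2.37^0.2371 = 13.3 × 1.227 ≈ 16.32

16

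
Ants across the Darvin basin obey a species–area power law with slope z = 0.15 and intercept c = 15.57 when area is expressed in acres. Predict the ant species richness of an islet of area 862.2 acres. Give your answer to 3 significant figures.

42.9

S = 15.57 × 862.2^0.15
ln S = ln 15.57 + 0.15 × ln 862.2 = 2.7453 + 0.15 × 6.7595 = 3.7593
S = e^3.7593 ≈ 42.92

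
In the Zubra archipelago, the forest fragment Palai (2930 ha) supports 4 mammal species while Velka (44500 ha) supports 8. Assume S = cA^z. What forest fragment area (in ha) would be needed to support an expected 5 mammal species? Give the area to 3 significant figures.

7030 ha

z = ln(8/4) / ln(44500/2930) = 0.6931 / 2.7205 = 0.2548
c = 4 / 2930^0.2548 = 4 / 7.644 = 0.5233
A = (5/0.5233)^(1/0.2548) ⇒ ln A = ln(9.555)/0.2548 = 8.8586
A = e^8.8586 ≈ 7034 ha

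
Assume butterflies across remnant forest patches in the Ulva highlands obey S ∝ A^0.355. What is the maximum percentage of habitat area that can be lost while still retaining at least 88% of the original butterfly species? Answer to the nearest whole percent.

Need (A_new/A_old)^0.355 = 0.88, so A_new/A_old = 0.88^(1/0.355) = 0.88^2.817
ln(A_new/A_old) = ln 0.88 / 0.355 = -0.1278 / 0.355 = -0.3601
A_new/A_old = e^-0.3601 ≈ 0.6976
Fraction that can be lost = 1 − 0.6976 = 0.3024

30%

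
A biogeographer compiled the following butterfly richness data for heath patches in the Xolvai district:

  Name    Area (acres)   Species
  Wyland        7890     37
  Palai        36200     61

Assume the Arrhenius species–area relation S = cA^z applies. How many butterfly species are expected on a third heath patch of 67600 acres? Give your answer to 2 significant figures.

z = ln(61/37) / ln(36200/7890) = 0.5000 / 1.5235 = 0.3282
c = 37 / 7890^0.3282 = 37 / 19.01 = 1.947
S₃ = 1.947 × 67600^0.3282 = 1.947 × 38.46 ≈ 74.88

75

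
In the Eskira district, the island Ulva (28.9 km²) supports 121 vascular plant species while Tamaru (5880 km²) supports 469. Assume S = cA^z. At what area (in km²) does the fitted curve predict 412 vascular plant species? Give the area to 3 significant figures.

3540 km²

z = ln(469/121) / ln(5880/28.9) = 1.3548 / 5.3155 = 0.2549
c = 121 / 28.9^0.2549 = 121 / 2.357 = 51.34
A = (412/51.34)^(1/0.2549) ⇒ ln A = ln(8.025)/0.2549 = 8.1709
A = e^8.1709 ≈ 3537 km²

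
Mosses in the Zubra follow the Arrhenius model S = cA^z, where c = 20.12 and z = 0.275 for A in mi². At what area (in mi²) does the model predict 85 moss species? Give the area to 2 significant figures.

85 = 20.12 × A^0.275  ⇒  A^0.275 = 85/20.12 = 4.225
ln A = ln(4.225) / 0.275 = 1.4409 / 0.275 = 5.2398
A = e^5.2398 ≈ 188.6 mi²

190 mi²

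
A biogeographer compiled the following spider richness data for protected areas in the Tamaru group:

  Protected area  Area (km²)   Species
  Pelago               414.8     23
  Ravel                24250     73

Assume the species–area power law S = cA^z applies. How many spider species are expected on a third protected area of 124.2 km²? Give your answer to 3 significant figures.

z = ln(73/23) / ln(24250/414.8) = 1.1550 / 4.0684 = 0.2839
c = 23 / 414.8^0.2839 = 23 / 5.536 = 4.155
S₃ = 4.155 × 124.2^0.2839 = 4.155 × 3.931 ≈ 16.33

16.3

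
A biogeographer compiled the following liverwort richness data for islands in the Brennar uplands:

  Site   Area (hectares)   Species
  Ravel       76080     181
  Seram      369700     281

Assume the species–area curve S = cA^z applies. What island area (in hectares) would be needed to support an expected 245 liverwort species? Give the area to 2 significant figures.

z = ln(281/181) / ln(369700/76080) = 0.4399 / 1.5809 = 0.2782
c = 181 / 76080^0.2782 = 181 / 22.81 = 7.935
A = (245/7.935)^(1/0.2782) ⇒ ln A = ln(30.88)/0.2782 = 12.3277
A = e^12.3277 ≈ 225868 hectares

230000 hectares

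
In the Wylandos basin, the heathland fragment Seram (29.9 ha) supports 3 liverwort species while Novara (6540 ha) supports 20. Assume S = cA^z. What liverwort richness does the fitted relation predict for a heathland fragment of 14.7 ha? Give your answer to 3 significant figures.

2.34

z = ln(20/3) / ln(6540/29.9) = 1.8971 / 5.3878 = 0.3521
c = 3 / 29.9^0.3521 = 3 / 3.308 = 0.9068
S₃ = 0.9068 × 14.7^0.3521 = 0.9068 × 2.576 ≈ 2.336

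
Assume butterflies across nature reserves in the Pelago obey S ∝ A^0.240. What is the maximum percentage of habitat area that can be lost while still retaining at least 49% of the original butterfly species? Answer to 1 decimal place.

94.9%

Need (A_new/A_old)^0.24 = 0.49, so A_new/A_old = 0.49^(1/0.24) = 0.49^4.167
ln(A_new/A_old) = ln 0.49 / 0.24 = -0.7133 / 0.24 = -2.9723
A_new/A_old = e^-2.9723 ≈ 0.05119
Fraction that can be lost = 1 − 0.05119 = 0.9488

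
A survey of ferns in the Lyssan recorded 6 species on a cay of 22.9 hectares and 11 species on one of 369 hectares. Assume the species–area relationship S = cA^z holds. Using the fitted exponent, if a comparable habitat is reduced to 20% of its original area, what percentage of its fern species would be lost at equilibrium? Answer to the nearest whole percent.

30%

z = ln(11/6) / ln(369/22.9) = 0.6061 / 2.7797 = 0.2181
S_new/S_old = (A_new/A_old)^z = 0.2^0.2181 = exp(0.2181 × -1.6094) = 0.704
Fraction lost = 1 − 0.704 = 0.296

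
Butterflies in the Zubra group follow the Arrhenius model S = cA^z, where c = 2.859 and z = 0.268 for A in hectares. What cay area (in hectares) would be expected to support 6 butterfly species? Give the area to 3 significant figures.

6 = 2.859 × A^0.268  ⇒  A^0.268 = 6/2.859 = 2.099
ln A = ln(2.099) / 0.268 = 0.7413 / 0.268 = 2.7660
A = e^2.7660 ≈ 15.89 hectares

15.9 hectares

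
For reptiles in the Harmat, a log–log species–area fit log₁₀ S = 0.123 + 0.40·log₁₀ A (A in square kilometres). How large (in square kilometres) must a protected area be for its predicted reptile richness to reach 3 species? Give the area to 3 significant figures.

3 = 1.327 × A^0.4  ⇒  A^0.4 = 3/1.327 = 2.26
ln A = ln(2.26) / 0.4 = 0.8154 / 0.4 = 2.0385
A = e^2.0385 ≈ 7.679 square kilometres

7.68 square kilometres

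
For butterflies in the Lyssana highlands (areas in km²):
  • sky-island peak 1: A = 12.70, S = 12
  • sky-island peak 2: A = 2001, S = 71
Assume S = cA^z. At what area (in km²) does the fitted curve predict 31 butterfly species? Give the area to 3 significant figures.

z = ln(71/12) / ln(2001/12.7) = 1.7778 / 5.0598 = 0.3514
c = 12 / 12.7^0.3514 = 12 / 2.442 = 4.913
A = (31/4.913)^(1/0.3514) ⇒ ln A = ln(6.31)/0.3514 = 5.2428
A = e^5.2428 ≈ 189.2 km²

189 km²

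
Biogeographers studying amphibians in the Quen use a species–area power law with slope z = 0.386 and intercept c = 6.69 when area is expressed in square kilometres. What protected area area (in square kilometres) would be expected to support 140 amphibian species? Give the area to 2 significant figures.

2600 square kilometres

140 = 6.69 × A^0.386  ⇒  A^0.386 = 140/6.69 = 20.93
ln A = ln(20.93) / 0.386 = 3.0410 / 0.386 = 7.8783
A = e^7.8783 ≈ 2639 square kilometres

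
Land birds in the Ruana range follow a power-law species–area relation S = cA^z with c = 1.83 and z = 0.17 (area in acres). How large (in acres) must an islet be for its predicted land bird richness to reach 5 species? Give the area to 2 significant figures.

5 = 1.83 × A^0.17  ⇒  A^0.17 = 5/1.83 = 2.732
ln A = ln(2.732) / 0.17 = 1.0051 / 0.17 = 5.9125
A = e^5.9125 ≈ 369.6 acres

370 acres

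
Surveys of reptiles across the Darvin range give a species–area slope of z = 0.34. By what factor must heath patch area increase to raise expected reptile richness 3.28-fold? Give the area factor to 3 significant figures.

(A₂/A₁)^0.34 = 3.28, so A₂/A₁ = 3.28^(1/0.34) = 3.28^2.941
ln(A₂/A₁) = ln 3.28 / 0.34 = 1.1878 / 0.34 = 3.4937
A₂/A₁ = e^3.4937 ≈ 32.91

32.9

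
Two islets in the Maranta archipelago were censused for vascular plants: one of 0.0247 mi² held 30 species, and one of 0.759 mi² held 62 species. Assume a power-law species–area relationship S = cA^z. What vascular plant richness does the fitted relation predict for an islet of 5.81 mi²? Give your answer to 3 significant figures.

z = ln(62/30) / ln(0.759/0.0247) = 0.7259 / 3.4252 = 0.2119
c = 30 / 0.0247^0.2119 = 30 / 0.4564 = 65.73
S₃ = 65.73 × 5.81^0.2119 = 65.73 × 1.452 ≈ 95.44

95.4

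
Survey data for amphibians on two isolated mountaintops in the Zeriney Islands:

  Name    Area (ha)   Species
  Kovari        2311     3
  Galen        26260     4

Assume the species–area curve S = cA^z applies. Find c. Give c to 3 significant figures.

1.20

z = ln(S₂/S₁) / ln(A₂/A₁) = ln(4/3) / ln(26260/2311) = 0.2877 / 2.4304 = 0.1184
c = S₁ / A₁^z = 3 / 2311^0.1184 = 3 / 2.501 = 1.199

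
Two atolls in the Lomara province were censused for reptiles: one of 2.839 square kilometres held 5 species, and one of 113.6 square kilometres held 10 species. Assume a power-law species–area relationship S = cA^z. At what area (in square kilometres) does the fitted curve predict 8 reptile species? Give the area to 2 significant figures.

35 square kilometres

z = ln(10/5) / ln(113.6/2.839) = 0.6931 / 3.6892 = 0.1879
c = 5 / 2.839^0.1879 = 5 / 1.217 = 4.11
A = (8/4.11)^(1/0.1879) ⇒ ln A = ln(1.947)/0.1879 = 3.5450
A = e^3.5450 ≈ 34.64 square kilometres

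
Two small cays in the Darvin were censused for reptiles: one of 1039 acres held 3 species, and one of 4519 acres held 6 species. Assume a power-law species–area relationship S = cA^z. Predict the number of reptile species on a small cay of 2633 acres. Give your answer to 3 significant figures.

z = ln(6/3) / ln(4519/1039) = 0.6931 / 1.4700 = 0.4715
c = 3 / 1039^0.4715 = 3 / 26.45 = 0.1134
S₃ = 0.1134 × 2633^0.4715 = 0.1134 × 41 ≈ 4.651

4.65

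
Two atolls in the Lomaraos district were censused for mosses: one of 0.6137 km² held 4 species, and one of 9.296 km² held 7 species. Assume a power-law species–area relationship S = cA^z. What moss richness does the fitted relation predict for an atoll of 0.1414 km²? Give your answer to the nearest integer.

z = ln(7/4) / ln(9.296/0.6137) = 0.5596 / 2.7178 = 0.2059
c = 4 / 0.6137^0.2059 = 4 / 0.9044 = 4.423
S₃ = 4.423 × 0.1414^0.2059 = 4.423 × 0.6685 ≈ 2.957

3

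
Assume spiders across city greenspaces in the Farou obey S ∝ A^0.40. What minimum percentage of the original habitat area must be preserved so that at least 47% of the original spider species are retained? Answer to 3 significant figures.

15.1%

Need (A_new/A_old)^0.4 = 0.47, so A_new/A_old = 0.47^(1/0.4) = 0.47^2.5
ln(A_new/A_old) = ln 0.47 / 0.4 = -0.7550 / 0.4 = -1.8876
A_new/A_old = e^-1.8876 ≈ 0.1514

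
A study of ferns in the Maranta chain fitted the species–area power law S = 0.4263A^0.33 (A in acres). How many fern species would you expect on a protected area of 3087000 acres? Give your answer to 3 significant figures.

S = 0.4263 × 3087000^0.33
ln S = ln 0.4263 + 0.33 × ln 3087000 = -0.8526 + 0.33 × 14.9427 = 4.0785
S = e^4.0785 ≈ 59.06

59.1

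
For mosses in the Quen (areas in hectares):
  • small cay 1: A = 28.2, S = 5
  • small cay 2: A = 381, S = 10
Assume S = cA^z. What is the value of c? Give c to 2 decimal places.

2.06

z = ln(S₂/S₁) / ln(A₂/A₁) = ln(10/5) / ln(381/28.2) = 0.6931 / 2.6035 = 0.2662
c = S₁ / A₁^z = 5 / 28.2^0.2662 = 5 / 2.433 = 2.055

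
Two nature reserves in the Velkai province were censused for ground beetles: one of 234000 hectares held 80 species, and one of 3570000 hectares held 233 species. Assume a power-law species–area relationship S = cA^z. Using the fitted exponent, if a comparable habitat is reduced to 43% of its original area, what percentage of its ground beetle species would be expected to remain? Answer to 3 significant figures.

z = ln(233/80) / ln(3570000/234000) = 1.0690 / 2.7250 = 0.3923
S_new/S_old = (A_new/A_old)^z = 0.43^0.3923 = exp(0.3923 × -0.8440) = 0.7181

71.8%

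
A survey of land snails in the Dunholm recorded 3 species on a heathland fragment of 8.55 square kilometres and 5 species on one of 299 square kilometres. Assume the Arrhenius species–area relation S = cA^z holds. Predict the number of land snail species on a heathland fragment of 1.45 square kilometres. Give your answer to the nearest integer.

z = ln(5/3) / ln(299/8.55) = 0.5108 / 3.5545 = 0.1437
c = 3 / 8.55^0.1437 = 3 / 1.361 = 2.204
S₃ = 2.204 × 1.45^0.1437 = 2.204 × 1.055 ≈ 2.325

2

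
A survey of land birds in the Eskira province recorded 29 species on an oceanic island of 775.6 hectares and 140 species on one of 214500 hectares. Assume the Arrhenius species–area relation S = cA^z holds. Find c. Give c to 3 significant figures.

z = ln(S₂/S₁) / ln(A₂/A₁) = ln(140/29) / ln(214500/775.6) = 1.5743 / 5.6224 = 0.2800
c = S₁ / A₁^z = 29 / 775.6^0.2800 = 29 / 6.444 = 4.501

4.50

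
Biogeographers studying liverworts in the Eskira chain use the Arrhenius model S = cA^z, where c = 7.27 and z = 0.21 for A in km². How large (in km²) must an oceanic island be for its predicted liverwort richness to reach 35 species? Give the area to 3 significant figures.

1780 km²

35 = 7.27 × A^0.21  ⇒  A^0.21 = 35/7.27 = 4.814
ln A = ln(4.814) / 0.21 = 1.5716 / 0.21 = 7.4838
A = e^7.4838 ≈ 1779 km²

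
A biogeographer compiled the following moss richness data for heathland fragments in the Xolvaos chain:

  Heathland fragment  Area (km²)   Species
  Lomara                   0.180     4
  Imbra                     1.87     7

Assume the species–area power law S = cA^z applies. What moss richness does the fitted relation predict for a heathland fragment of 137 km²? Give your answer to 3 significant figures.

19.5

z = ln(7/4) / ln(1.87/0.18) = 0.5596 / 2.3407 = 0.2391
c = 4 / 0.18^0.2391 = 4 / 0.6637 = 6.027
S₃ = 6.027 × 137^0.2391 = 6.027 × 3.242 ≈ 19.54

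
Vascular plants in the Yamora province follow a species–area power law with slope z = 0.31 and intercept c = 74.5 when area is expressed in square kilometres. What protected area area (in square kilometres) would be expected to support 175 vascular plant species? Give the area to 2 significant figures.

175 = 74.5 × A^0.31  ⇒  A^0.31 = 175/74.5 = 2.349
ln A = ln(2.349) / 0.31 = 0.8540 / 0.31 = 2.7548
A = e^2.7548 ≈ 15.72 square kilometres

16 square kilometres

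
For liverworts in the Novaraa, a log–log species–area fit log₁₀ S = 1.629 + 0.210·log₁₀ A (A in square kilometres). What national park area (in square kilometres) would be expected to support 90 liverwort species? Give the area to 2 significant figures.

90 = 42.56 × A^0.21  ⇒  A^0.21 = 90/42.56 = 2.115
ln A = ln(2.115) / 0.21 = 0.7489 / 0.21 = 3.5662
A = e^3.5662 ≈ 35.38 square kilometres

35 square kilometres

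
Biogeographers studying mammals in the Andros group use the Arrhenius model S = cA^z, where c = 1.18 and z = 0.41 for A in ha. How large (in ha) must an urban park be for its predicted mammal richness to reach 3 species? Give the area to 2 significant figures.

3 = 1.18 × A^0.41  ⇒  A^0.41 = 3/1.18 = 2.542
ln A = ln(2.542) / 0.41 = 0.9331 / 0.41 = 2.2758
A = e^2.2758 ≈ 9.736 ha

9.7 ha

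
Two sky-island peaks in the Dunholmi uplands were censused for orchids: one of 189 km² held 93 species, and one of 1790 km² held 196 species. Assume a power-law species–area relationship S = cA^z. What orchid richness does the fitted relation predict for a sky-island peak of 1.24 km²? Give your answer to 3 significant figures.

z = ln(196/93) / ln(1790/189) = 0.7455 / 2.2482 = 0.3316
c = 93 / 189^0.3316 = 93 / 5.687 = 16.35
S₃ = 16.35 × 1.24^0.3316 = 16.35 × 1.074 ≈ 17.56

17.6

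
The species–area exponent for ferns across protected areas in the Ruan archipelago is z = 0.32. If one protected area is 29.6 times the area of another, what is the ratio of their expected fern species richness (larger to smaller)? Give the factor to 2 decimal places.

S₂/S₁ = (A₂/A₁)^z = 29.6^0.32
ln(S₂/S₁) = 0.32 × ln 29.6 = 0.32 × 3.3878 = 1.0841
S₂/S₁ = e^1.0841 ≈ 2.957

2.96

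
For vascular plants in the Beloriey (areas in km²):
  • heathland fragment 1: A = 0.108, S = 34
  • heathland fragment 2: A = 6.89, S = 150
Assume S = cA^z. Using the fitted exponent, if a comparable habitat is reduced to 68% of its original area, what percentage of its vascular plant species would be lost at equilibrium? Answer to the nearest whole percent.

13%

z = ln(150/34) / ln(6.89/0.108) = 1.4843 / 4.1557 = 0.3572
S_new/S_old = (A_new/A_old)^z = 0.68^0.3572 = exp(0.3572 × -0.3857) = 0.8713
Fraction lost = 1 − 0.8713 = 0.1287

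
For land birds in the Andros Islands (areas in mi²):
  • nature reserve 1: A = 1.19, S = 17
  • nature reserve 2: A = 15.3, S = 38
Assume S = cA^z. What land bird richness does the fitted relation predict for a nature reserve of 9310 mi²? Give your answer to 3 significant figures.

286

z = ln(38/17) / ln(15.3/1.19) = 0.8044 / 2.5539 = 0.3150
c = 17 / 1.19^0.3150 = 17 / 1.056 = 16.09
S₃ = 16.09 × 9310^0.3150 = 16.09 × 17.79 ≈ 286.2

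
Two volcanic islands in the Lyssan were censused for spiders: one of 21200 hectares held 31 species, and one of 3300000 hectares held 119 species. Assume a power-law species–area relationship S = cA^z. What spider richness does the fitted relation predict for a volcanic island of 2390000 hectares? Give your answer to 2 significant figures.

z = ln(119/31) / ln(3300000/21200) = 1.3451 / 5.0477 = 0.2665
c = 31 / 21200^0.2665 = 31 / 14.22 = 2.18
S₃ = 2.18 × 2390000^0.2665 = 2.18 × 50.09 ≈ 109.2

110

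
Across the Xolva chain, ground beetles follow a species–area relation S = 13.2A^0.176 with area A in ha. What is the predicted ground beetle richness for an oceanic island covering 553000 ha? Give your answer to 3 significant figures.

135

S = 13.2 × 553000^0.176
ln S = ln 13.2 + 0.176 × ln 553000 = 2.5802 + 0.176 × 13.2231 = 4.9075
S = e^4.9075 ≈ 135.3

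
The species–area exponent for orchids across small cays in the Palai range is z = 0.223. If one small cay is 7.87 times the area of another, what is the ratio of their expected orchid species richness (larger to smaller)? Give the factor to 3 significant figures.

S₂/S₁ = (A₂/A₁)^z = 7.87^0.223
ln(S₂/S₁) = 0.223 × ln 7.87 = 0.223 × 2.0631 = 0.4601
S₂/S₁ = e^0.4601 ≈ 1.584

1.58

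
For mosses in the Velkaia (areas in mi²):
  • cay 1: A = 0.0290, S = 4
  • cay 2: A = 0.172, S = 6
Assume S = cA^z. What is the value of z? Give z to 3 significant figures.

0.228

Taking logs: ln S = ln c + z ln A, so z = (ln S₂ − ln S₁)/(ln A₂ − ln A₁).
z = ln(6/4) / ln(0.172/0.029) = ln(1.5) / ln(5.931) = 0.4055 / 1.7802 = 0.2278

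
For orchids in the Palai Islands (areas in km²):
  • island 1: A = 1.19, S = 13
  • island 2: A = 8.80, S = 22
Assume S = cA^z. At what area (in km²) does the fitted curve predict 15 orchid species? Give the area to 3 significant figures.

z = ln(22/13) / ln(8.8/1.19) = 0.5261 / 2.0008 = 0.2629
c = 13 / 1.19^0.2629 = 13 / 1.047 = 12.42
A = (15/12.42)^(1/0.2629) ⇒ ln A = ln(1.208)/0.2629 = 0.7182
A = e^0.7182 ≈ 2.051 km²

2.05 km²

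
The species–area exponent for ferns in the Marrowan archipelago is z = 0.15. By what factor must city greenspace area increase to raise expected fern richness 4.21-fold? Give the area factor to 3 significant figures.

(A₂/A₁)^0.15 = 4.21, so A₂/A₁ = 4.21^(1/0.15) = 4.21^6.667
ln(A₂/A₁) = ln 4.21 / 0.15 = 1.4375 / 0.15 = 9.5831
A₂/A₁ = e^9.5831 ≈ 14517

14500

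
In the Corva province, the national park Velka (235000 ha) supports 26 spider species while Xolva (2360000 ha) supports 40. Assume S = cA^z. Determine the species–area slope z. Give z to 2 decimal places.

Taking logs: ln S = ln c + z ln A, so z = (ln S₂ − ln S₁)/(ln A₂ − ln A₁).
z = ln(40/26) / ln(2360000/235000) = ln(1.538) / ln(10.04) = 0.4308 / 2.3068 = 0.1867

0.19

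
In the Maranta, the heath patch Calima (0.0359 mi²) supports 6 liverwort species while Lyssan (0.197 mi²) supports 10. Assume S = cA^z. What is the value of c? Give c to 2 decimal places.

z = ln(S₂/S₁) / ln(A₂/A₁) = ln(10/6) / ln(0.197/0.0359) = 0.5108 / 1.7025 = 0.3001
c = S₁ / A₁^z = 6 / 0.0359^0.3001 = 6 / 0.3685 = 16.28

16.28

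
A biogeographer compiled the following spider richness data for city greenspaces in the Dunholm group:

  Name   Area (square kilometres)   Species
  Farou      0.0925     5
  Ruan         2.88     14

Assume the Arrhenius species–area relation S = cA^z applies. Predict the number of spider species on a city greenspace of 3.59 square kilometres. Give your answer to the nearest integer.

15

z = ln(14/5) / ln(2.88/0.0925) = 1.0296 / 3.4383 = 0.2995
c = 5 / 0.0925^0.2995 = 5 / 0.4902 = 10.2
S₃ = 10.2 × 3.59^0.2995 = 10.2 × 1.466 ≈ 14.95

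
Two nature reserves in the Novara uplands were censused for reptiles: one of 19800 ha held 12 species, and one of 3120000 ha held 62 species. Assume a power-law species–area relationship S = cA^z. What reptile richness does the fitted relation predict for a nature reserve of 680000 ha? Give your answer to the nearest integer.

z = ln(62/12) / ln(3120000/19800) = 1.6422 / 5.0599 = 0.3246
c = 12 / 19800^0.3246 = 12 / 24.8 = 0.4838
S₃ = 0.4838 × 680000^0.3246 = 0.4838 × 78.16 ≈ 37.81

38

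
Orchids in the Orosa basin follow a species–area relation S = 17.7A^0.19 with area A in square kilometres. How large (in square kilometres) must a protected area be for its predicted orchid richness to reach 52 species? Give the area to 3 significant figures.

52 = 17.7 × A^0.19  ⇒  A^0.19 = 52/17.7 = 2.938
ln A = ln(2.938) / 0.19 = 1.0777 / 0.19 = 5.6720
A = e^5.6720 ≈ 290.6 square kilometres

291 square kilometres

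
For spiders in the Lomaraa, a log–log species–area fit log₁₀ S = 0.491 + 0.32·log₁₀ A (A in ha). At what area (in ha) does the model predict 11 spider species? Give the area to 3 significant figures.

11 = 3.097 × A^0.32  ⇒  A^0.32 = 11/3.097 = 3.551
ln A = ln(3.551) / 0.32 = 1.2673 / 0.32 = 3.9604
A = e^3.9604 ≈ 52.48 ha

52.5 ha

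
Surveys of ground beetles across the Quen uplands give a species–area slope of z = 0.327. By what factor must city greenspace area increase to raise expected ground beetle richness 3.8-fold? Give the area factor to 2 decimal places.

(A₂/A₁)^0.327 = 3.8, so A₂/A₁ = 3.8^(1/0.327) = 3.8^3.058
ln(A₂/A₁) = ln 3.8 / 0.327 = 1.3350 / 0.327 = 4.0826
A₂/A₁ = e^4.0826 ≈ 59.3

59.30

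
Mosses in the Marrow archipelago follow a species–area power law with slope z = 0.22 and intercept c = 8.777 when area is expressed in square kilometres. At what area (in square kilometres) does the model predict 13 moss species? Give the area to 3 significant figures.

5.96 square kilometres

13 = 8.777 × A^0.22  ⇒  A^0.22 = 13/8.777 = 1.481
ln A = ln(1.481) / 0.22 = 0.3928 / 0.22 = 1.7855
A = e^1.7855 ≈ 5.963 square kilometres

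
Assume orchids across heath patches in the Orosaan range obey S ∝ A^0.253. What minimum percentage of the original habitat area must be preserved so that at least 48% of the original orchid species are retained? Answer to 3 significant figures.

5.50%

Need (A_new/A_old)^0.253 = 0.48, so A_new/A_old = 0.48^(1/0.253) = 0.48^3.953
ln(A_new/A_old) = ln 0.48 / 0.253 = -0.7340 / 0.253 = -2.9011
A_new/A_old = e^-2.9011 ≈ 0.05496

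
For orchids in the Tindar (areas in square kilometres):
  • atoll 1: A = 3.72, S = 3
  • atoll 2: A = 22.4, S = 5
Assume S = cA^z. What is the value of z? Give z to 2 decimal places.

Taking logs: ln S = ln c + z ln A, so z = (ln S₂ − ln S₁)/(ln A₂ − ln A₁).
z = ln(5/3) / ln(22.4/3.72) = ln(1.667) / ln(6.022) = 0.5108 / 1.7953 = 0.2845

0.28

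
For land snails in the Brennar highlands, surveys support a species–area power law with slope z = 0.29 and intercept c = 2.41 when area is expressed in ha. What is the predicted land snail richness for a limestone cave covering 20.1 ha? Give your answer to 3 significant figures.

S = 2.41 × 20.1^0.29
ln S = ln 2.41 + 0.29 × ln 20.1 = 0.8796 + 0.29 × 3.0007 = 1.7498
S = e^1.7498 ≈ 5.754

5.75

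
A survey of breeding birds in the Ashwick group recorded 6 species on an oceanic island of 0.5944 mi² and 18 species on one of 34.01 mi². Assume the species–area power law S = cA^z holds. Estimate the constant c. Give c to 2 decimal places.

z = ln(S₂/S₁) / ln(A₂/A₁) = ln(18/6) / ln(34.01/0.5944) = 1.0986 / 4.0469 = 0.2715
c = S₁ / A₁^z = 6 / 0.5944^0.2715 = 6 / 0.8683 = 6.91

6.91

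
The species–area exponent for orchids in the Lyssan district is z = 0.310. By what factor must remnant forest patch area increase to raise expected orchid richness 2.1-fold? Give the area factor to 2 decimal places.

10.95

(A₂/A₁)^0.31 = 2.1, so A₂/A₁ = 2.1^(1/0.31) = 2.1^3.226
ln(A₂/A₁) = ln 2.1 / 0.31 = 0.7419 / 0.31 = 2.3933
A₂/A₁ = e^2.3933 ≈ 10.95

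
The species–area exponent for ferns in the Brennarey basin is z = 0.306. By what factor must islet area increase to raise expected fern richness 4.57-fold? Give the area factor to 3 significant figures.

(A₂/A₁)^0.306 = 4.57, so A₂/A₁ = 4.57^(1/0.306) = 4.57^3.268
ln(A₂/A₁) = ln 4.57 / 0.306 = 1.5195 / 0.306 = 4.9657
A₂/A₁ = e^4.9657 ≈ 143.4

143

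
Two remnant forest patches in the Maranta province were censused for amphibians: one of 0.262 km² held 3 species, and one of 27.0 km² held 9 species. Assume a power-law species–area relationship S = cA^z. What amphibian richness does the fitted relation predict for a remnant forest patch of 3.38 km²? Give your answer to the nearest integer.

z = ln(9/3) / ln(27/0.262) = 1.0986 / 4.6352 = 0.2370
c = 3 / 0.262^0.2370 = 3 / 0.728 = 4.121
S₃ = 4.121 × 3.38^0.2370 = 4.121 × 1.335 ≈ 5.5

5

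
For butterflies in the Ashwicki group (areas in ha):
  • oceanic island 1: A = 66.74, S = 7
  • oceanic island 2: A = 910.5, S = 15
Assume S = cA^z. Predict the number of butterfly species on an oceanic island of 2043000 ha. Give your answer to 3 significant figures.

142

z = ln(15/7) / ln(910.5/66.74) = 0.7621 / 2.6132 = 0.2917
c = 7 / 66.74^0.2917 = 7 / 3.405 = 2.056
S₃ = 2.056 × 2043000^0.2917 = 2.056 × 69.25 ≈ 142.4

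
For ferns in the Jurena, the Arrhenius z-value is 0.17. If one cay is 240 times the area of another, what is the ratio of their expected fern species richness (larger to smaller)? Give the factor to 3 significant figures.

2.54

S₂/S₁ = (A₂/A₁)^z = 240^0.17
ln(S₂/S₁) = 0.17 × ln 240 = 0.17 × 5.4806 = 0.9317
S₂/S₁ = e^0.9317 ≈ 2.539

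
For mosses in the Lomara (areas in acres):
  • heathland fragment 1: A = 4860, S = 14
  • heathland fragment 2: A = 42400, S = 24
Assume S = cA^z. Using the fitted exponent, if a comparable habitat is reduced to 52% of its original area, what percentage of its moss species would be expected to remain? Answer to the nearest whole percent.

85%

z = ln(24/14) / ln(42400/4860) = 0.5390 / 2.1661 = 0.2488
S_new/S_old = (A_new/A_old)^z = 0.52^0.2488 = exp(0.2488 × -0.6539) = 0.8498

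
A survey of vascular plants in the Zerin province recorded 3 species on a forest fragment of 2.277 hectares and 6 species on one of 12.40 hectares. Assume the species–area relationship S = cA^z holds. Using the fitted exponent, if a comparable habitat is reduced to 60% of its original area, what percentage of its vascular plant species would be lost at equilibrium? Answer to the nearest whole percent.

19%

z = ln(6/3) / ln(12.4/2.277) = 0.6931 / 1.6948 = 0.4090
S_new/S_old = (A_new/A_old)^z = 0.6^0.4090 = exp(0.4090 × -0.5108) = 0.8115
Fraction lost = 1 − 0.8115 = 0.1885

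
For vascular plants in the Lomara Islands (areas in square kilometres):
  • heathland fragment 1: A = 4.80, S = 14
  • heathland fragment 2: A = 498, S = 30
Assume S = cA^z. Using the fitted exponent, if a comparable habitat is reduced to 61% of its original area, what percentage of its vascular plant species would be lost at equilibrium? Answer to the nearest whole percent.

z = ln(30/14) / ln(498/4.8) = 0.7621 / 4.6420 = 0.1642
S_new/S_old = (A_new/A_old)^z = 0.61^0.1642 = exp(0.1642 × -0.4943) = 0.9221
Fraction lost = 1 − 0.9221 = 0.07795

8%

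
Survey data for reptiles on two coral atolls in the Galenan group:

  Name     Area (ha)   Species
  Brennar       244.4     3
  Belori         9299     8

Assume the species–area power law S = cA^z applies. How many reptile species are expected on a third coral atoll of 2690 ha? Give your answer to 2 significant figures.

z = ln(8/3) / ln(9299/244.4) = 0.9808 / 3.6389 = 0.2695
c = 3 / 244.4^0.2695 = 3 / 4.402 = 0.6814
S₃ = 0.6814 × 2690^0.2695 = 0.6814 × 8.404 ≈ 5.727

5.7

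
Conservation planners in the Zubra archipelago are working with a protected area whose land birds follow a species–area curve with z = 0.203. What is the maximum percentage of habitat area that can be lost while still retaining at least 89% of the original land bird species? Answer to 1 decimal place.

43.7%

Need (A_new/A_old)^0.203 = 0.89, so A_new/A_old = 0.89^(1/0.203) = 0.89^4.926
ln(A_new/A_old) = ln 0.89 / 0.203 = -0.1165 / 0.203 = -0.5741
A_new/A_old = e^-0.5741 ≈ 0.5632
Fraction that can be lost = 1 − 0.5632 = 0.4368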